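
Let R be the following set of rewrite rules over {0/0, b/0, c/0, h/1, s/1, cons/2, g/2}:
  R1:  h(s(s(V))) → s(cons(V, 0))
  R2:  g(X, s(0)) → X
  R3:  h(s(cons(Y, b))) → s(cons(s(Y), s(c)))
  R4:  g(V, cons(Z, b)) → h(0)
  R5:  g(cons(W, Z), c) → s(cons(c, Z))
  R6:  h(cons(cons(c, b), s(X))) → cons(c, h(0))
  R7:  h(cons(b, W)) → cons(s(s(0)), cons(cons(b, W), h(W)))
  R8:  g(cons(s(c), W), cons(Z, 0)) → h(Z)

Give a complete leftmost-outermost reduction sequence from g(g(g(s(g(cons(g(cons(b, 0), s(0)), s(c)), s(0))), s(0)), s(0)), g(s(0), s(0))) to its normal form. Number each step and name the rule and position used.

s(cons(cons(b, 0), s(c)))

1. g(g(g(s(g(cons(g(cons(b, 0), s(0)), s(c)), s(0))), s(0)), s(0)), g(s(0), s(0)))  →  g(g(s(g(cons(g(cons(b, 0), s(0)), s(c)), s(0))), s(0)), g(s(0), s(0)))   [R2 at 1]
2. g(g(s(g(cons(g(cons(b, 0), s(0)), s(c)), s(0))), s(0)), g(s(0), s(0)))  →  g(s(g(cons(g(cons(b, 0), s(0)), s(c)), s(0))), g(s(0), s(0)))   [R2 at 1]
3. g(s(g(cons(g(cons(b, 0), s(0)), s(c)), s(0))), g(s(0), s(0)))  →  g(s(cons(g(cons(b, 0), s(0)), s(c))), g(s(0), s(0)))   [R2 at 1.1]
4. g(s(cons(g(cons(b, 0), s(0)), s(c))), g(s(0), s(0)))  →  g(s(cons(cons(b, 0), s(c))), g(s(0), s(0)))   [R2 at 1.1.1]
5. g(s(cons(cons(b, 0), s(c))), g(s(0), s(0)))  →  g(s(cons(cons(b, 0), s(c))), s(0))   [R2 at 2]
6. g(s(cons(cons(b, 0), s(c))), s(0))  →  s(cons(cons(b, 0), s(c)))   [R2 at ε]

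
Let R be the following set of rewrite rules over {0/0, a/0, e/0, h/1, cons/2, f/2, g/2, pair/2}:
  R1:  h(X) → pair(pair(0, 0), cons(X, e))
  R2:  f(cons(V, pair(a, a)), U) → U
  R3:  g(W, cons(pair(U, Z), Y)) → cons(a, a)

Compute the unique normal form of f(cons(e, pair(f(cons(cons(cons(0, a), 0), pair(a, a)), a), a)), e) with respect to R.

e

1. f(cons(e, pair(f(cons(cons(cons(0, a), 0), pair(a, a)), a), a)), e)  →  f(cons(e, pair(a, a)), e)   [R2 at 1.2.1]
2. f(cons(e, pair(a, a)), e)  →  e   [R2 at ε]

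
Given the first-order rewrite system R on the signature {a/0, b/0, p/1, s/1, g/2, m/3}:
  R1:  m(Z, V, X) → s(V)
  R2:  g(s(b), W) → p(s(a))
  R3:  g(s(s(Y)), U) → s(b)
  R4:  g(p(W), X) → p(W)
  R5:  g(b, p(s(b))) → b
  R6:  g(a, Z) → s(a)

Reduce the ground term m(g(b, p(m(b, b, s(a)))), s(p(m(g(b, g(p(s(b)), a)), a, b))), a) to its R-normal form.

s(s(p(s(a))))

1. m(g(b, p(m(b, b, s(a)))), s(p(m(g(b, g(p(s(b)), a)), a, b))), a)  →  s(s(p(m(g(b, g(p(s(b)), a)), a, b))))   [R1 at ε]
2. s(s(p(m(g(b, g(p(s(b)), a)), a, b))))  →  s(s(p(s(a))))   [R1 at 1.1.1]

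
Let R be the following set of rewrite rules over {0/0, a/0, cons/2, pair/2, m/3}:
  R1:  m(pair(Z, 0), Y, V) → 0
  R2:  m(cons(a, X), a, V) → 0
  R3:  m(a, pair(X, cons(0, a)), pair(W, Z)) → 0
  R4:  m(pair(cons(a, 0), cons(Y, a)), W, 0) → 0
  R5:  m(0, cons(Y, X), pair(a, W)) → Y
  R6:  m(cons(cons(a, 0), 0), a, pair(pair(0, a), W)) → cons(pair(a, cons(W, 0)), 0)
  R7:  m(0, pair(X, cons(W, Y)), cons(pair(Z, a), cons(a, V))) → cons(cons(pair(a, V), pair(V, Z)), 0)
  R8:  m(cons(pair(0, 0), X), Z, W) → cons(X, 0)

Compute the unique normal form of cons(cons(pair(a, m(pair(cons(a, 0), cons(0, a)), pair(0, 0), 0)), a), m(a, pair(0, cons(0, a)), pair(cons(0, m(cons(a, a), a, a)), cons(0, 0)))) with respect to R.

cons(cons(pair(a, 0), a), 0)

1. cons(cons(pair(a, m(pair(cons(a, 0), cons(0, a)), pair(0, 0), 0)), a), m(a, pair(0, cons(0, a)), pair(cons(0, m(cons(a, a), a, a)), cons(0, 0))))  →  cons(cons(pair(a, 0), a), m(a, pair(0, cons(0, a)), pair(cons(0, m(cons(a, a), a, a)), cons(0, 0))))   [R4 at 1.1.2]
2. cons(cons(pair(a, 0), a), m(a, pair(0, cons(0, a)), pair(cons(0, m(cons(a, a), a, a)), cons(0, 0))))  →  cons(cons(pair(a, 0), a), 0)   [R3 at 2]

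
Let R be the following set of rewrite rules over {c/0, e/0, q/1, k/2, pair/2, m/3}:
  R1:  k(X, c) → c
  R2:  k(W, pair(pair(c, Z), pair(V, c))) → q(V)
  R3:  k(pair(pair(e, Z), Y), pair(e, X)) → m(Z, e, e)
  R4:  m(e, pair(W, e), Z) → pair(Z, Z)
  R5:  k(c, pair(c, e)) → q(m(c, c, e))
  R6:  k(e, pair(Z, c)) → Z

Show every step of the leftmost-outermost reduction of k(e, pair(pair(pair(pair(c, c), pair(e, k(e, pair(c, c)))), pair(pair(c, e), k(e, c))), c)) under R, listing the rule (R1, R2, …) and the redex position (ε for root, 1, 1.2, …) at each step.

1. k(e, pair(pair(pair(pair(c, c), pair(e, k(e, pair(c, c)))), pair(pair(c, e), k(e, c))), c))  →  pair(pair(pair(c, c), pair(e, k(e, pair(c, c)))), pair(pair(c, e), k(e, c)))   [R6 at ε]
2. pair(pair(pair(c, c), pair(e, k(e, pair(c, c)))), pair(pair(c, e), k(e, c)))  →  pair(pair(pair(c, c), pair(e, c)), pair(pair(c, e), k(e, c)))   [R6 at 1.2.2]
3. pair(pair(pair(c, c), pair(e, c)), pair(pair(c, e), k(e, c)))  →  pair(pair(pair(c, c), pair(e, c)), pair(pair(c, e), c))   [R1 at 2.2]

pair(pair(pair(c, c), pair(e, c)), pair(pair(c, e), c))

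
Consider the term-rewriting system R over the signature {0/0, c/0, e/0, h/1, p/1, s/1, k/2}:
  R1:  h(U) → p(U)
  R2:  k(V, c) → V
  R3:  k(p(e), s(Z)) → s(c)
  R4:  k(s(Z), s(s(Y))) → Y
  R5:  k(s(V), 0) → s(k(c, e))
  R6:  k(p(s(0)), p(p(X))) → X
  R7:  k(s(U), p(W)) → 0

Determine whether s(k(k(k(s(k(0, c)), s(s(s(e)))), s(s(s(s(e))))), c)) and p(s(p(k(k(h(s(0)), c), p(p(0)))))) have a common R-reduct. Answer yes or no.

Reduce t₁ = s(k(k(k(s(k(0, c)), s(s(s(e)))), s(s(s(s(e))))), c)):
1. s(k(k(k(s(k(0, c)), s(s(s(e)))), s(s(s(s(e))))), c))  →  s(k(k(s(k(0, c)), s(s(s(e)))), s(s(s(s(e))))))   [R2 at 1]
2. s(k(k(s(k(0, c)), s(s(s(e)))), s(s(s(s(e))))))  →  s(k(s(e), s(s(s(s(e))))))   [R4 at 1.1]
3. s(k(s(e), s(s(s(s(e))))))  →  s(s(s(e)))   [R4 at 1]

Reduce t₂ = p(s(p(k(k(h(s(0)), c), p(p(0)))))):
1. p(s(p(k(k(h(s(0)), c), p(p(0))))))  →  p(s(p(k(h(s(0)), p(p(0))))))   [R2 at 1.1.1.1]
2. p(s(p(k(h(s(0)), p(p(0))))))  →  p(s(p(k(p(s(0)), p(p(0))))))   [R1 at 1.1.1.1]
3. p(s(p(k(p(s(0)), p(p(0))))))  →  p(s(p(0)))   [R6 at 1.1.1]

no — NF(t₁) = s(s(s(e))), NF(t₂) = p(s(p(0)))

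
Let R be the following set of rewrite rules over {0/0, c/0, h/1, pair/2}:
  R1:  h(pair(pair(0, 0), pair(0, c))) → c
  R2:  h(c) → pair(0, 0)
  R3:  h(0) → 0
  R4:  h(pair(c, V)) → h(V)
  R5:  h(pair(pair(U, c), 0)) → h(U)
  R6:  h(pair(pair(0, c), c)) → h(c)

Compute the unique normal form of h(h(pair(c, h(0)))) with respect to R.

1. h(h(pair(c, h(0))))  →  h(h(h(0)))   [R4 at 1]
2. h(h(h(0)))  →  h(h(0))   [R3 at 1.1]
3. h(h(0))  →  h(0)   [R3 at 1]
4. h(0)  →  0   [R3 at ε]

0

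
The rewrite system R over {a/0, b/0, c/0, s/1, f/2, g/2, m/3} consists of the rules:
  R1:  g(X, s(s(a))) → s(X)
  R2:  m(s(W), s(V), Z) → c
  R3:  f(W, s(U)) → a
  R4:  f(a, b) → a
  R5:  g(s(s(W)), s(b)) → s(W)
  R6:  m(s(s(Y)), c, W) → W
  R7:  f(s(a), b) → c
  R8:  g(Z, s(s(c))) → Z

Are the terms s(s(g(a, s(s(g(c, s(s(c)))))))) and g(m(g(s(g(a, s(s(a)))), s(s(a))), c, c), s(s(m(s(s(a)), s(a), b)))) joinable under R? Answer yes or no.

no — NF(t₁) = s(s(a)), NF(t₂) = c

Reduce t₁ = s(s(g(a, s(s(g(c, s(s(c)))))))):
1. s(s(g(a, s(s(g(c, s(s(c))))))))  →  s(s(g(a, s(s(c)))))   [R8 at 1.1.2.1.1]
2. s(s(g(a, s(s(c)))))  →  s(s(a))   [R8 at 1.1]

Reduce t₂ = g(m(g(s(g(a, s(s(a)))), s(s(a))), c, c), s(s(m(s(s(a)), s(a), b)))):
1. g(m(g(s(g(a, s(s(a)))), s(s(a))), c, c), s(s(m(s(s(a)), s(a), b))))  →  g(m(s(s(g(a, s(s(a))))), c, c), s(s(m(s(s(a)), s(a), b))))   [R1 at 1.1]
2. g(m(s(s(g(a, s(s(a))))), c, c), s(s(m(s(s(a)), s(a), b))))  →  g(c, s(s(m(s(s(a)), s(a), b))))   [R6 at 1]
3. g(c, s(s(m(s(s(a)), s(a), b))))  →  g(c, s(s(c)))   [R2 at 2.1.1]
4. g(c, s(s(c)))  →  c   [R8 at ε]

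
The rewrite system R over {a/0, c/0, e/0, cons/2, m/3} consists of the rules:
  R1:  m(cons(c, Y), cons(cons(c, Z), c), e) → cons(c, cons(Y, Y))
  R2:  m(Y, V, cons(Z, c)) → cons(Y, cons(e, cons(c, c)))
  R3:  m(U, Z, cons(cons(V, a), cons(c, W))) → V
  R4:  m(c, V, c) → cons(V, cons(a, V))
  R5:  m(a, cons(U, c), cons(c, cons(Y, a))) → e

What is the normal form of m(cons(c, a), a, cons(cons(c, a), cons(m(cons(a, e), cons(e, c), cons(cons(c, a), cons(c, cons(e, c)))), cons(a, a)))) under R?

c

1. m(cons(c, a), a, cons(cons(c, a), cons(m(cons(a, e), cons(e, c), cons(cons(c, a), cons(c, cons(e, c)))), cons(a, a))))  →  m(cons(c, a), a, cons(cons(c, a), cons(c, cons(a, a))))   [R3 at 3.2.1]
2. m(cons(c, a), a, cons(cons(c, a), cons(c, cons(a, a))))  →  c   [R3 at ε]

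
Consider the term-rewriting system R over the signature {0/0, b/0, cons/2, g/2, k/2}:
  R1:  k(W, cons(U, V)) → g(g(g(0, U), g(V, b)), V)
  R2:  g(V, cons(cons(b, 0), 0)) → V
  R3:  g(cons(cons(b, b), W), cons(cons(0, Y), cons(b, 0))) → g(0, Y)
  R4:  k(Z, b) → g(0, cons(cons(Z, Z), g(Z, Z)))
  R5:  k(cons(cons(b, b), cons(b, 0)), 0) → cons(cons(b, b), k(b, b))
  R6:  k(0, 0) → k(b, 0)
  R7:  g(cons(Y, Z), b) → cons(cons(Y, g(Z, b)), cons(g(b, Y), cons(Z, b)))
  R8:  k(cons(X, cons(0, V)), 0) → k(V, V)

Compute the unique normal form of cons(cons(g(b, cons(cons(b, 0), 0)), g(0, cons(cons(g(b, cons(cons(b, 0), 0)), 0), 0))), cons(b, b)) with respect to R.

1. cons(cons(g(b, cons(cons(b, 0), 0)), g(0, cons(cons(g(b, cons(cons(b, 0), 0)), 0), 0))), cons(b, b))  →  cons(cons(b, g(0, cons(cons(g(b, cons(cons(b, 0), 0)), 0), 0))), cons(b, b))   [R2 at 1.1]
2. cons(cons(b, g(0, cons(cons(g(b, cons(cons(b, 0), 0)), 0), 0))), cons(b, b))  →  cons(cons(b, g(0, cons(cons(b, 0), 0))), cons(b, b))   [R2 at 1.2.2.1.1]
3. cons(cons(b, g(0, cons(cons(b, 0), 0))), cons(b, b))  →  cons(cons(b, 0), cons(b, b))   [R2 at 1.2]

cons(cons(b, 0), cons(b, b))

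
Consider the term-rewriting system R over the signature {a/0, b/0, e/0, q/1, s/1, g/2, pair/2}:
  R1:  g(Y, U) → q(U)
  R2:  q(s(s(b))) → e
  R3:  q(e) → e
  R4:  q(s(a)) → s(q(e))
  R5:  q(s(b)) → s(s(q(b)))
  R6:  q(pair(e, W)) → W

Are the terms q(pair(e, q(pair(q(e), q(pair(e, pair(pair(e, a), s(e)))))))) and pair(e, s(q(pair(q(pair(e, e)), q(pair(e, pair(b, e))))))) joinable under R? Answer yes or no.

Reduce t₁ = q(pair(e, q(pair(q(e), q(pair(e, pair(pair(e, a), s(e)))))))):
1. q(pair(e, q(pair(q(e), q(pair(e, pair(pair(e, a), s(e))))))))  →  q(pair(q(e), q(pair(e, pair(pair(e, a), s(e))))))   [R6 at ε]
2. q(pair(q(e), q(pair(e, pair(pair(e, a), s(e))))))  →  q(pair(e, q(pair(e, pair(pair(e, a), s(e))))))   [R3 at 1.1]
3. q(pair(e, q(pair(e, pair(pair(e, a), s(e))))))  →  q(pair(e, pair(pair(e, a), s(e))))   [R6 at ε]
4. q(pair(e, pair(pair(e, a), s(e))))  →  pair(pair(e, a), s(e))   [R6 at ε]

Reduce t₂ = pair(e, s(q(pair(q(pair(e, e)), q(pair(e, pair(b, e))))))):
1. pair(e, s(q(pair(q(pair(e, e)), q(pair(e, pair(b, e)))))))  →  pair(e, s(q(pair(e, q(pair(e, pair(b, e)))))))   [R6 at 2.1.1.1]
2. pair(e, s(q(pair(e, q(pair(e, pair(b, e)))))))  →  pair(e, s(q(pair(e, pair(b, e)))))   [R6 at 2.1]
3. pair(e, s(q(pair(e, pair(b, e)))))  →  pair(e, s(pair(b, e)))   [R6 at 2.1]

no — NF(t₁) = pair(pair(e, a), s(e)), NF(t₂) = pair(e, s(pair(b, e)))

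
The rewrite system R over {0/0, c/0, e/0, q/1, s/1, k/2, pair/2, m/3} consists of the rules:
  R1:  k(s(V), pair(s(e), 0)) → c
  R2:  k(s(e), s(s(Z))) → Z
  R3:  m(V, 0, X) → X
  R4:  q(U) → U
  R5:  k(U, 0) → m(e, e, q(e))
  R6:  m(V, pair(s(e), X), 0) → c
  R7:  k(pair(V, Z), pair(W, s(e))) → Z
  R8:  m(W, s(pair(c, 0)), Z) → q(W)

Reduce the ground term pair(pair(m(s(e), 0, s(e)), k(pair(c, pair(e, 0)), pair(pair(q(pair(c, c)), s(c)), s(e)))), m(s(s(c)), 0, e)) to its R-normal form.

1. pair(pair(m(s(e), 0, s(e)), k(pair(c, pair(e, 0)), pair(pair(q(pair(c, c)), s(c)), s(e)))), m(s(s(c)), 0, e))  →  pair(pair(s(e), k(pair(c, pair(e, 0)), pair(pair(q(pair(c, c)), s(c)), s(e)))), m(s(s(c)), 0, e))   [R3 at 1.1]
2. pair(pair(s(e), k(pair(c, pair(e, 0)), pair(pair(q(pair(c, c)), s(c)), s(e)))), m(s(s(c)), 0, e))  →  pair(pair(s(e), pair(e, 0)), m(s(s(c)), 0, e))   [R7 at 1.2]
3. pair(pair(s(e), pair(e, 0)), m(s(s(c)), 0, e))  →  pair(pair(s(e), pair(e, 0)), e)   [R3 at 2]

pair(pair(s(e), pair(e, 0)), e)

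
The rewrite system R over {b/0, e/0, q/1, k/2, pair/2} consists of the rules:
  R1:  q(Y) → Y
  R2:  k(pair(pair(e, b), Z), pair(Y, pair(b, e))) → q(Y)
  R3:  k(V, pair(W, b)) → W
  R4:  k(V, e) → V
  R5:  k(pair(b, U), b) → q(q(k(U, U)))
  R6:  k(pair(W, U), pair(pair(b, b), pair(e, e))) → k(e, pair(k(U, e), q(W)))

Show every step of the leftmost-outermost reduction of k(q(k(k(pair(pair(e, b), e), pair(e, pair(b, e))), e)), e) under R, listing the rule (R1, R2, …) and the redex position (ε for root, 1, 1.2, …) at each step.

e

1. k(q(k(k(pair(pair(e, b), e), pair(e, pair(b, e))), e)), e)  →  q(k(k(pair(pair(e, b), e), pair(e, pair(b, e))), e))   [R4 at ε]
2. q(k(k(pair(pair(e, b), e), pair(e, pair(b, e))), e))  →  k(k(pair(pair(e, b), e), pair(e, pair(b, e))), e)   [R1 at ε]
3. k(k(pair(pair(e, b), e), pair(e, pair(b, e))), e)  →  k(pair(pair(e, b), e), pair(e, pair(b, e)))   [R4 at ε]
4. k(pair(pair(e, b), e), pair(e, pair(b, e)))  →  q(e)   [R2 at ε]
5. q(e)  →  e   [R1 at ε]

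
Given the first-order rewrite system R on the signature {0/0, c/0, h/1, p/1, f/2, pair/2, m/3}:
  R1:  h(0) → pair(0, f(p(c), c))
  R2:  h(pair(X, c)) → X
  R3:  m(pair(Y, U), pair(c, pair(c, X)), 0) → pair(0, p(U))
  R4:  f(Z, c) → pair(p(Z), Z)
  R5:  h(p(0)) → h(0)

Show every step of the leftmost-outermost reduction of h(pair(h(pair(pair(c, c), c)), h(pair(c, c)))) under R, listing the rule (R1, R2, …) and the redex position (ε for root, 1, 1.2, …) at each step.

pair(c, c)

1. h(pair(h(pair(pair(c, c), c)), h(pair(c, c))))  →  h(pair(pair(c, c), h(pair(c, c))))   [R2 at 1.1]
2. h(pair(pair(c, c), h(pair(c, c))))  →  h(pair(pair(c, c), c))   [R2 at 1.2]
3. h(pair(pair(c, c), c))  →  pair(c, c)   [R2 at ε]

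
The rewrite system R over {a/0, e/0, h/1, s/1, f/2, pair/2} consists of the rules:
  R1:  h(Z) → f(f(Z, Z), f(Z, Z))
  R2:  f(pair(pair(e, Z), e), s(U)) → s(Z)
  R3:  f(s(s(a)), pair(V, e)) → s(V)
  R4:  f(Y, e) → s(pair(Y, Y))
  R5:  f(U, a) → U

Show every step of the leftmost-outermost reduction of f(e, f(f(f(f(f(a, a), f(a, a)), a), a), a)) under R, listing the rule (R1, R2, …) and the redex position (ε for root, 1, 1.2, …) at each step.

1. f(e, f(f(f(f(f(a, a), f(a, a)), a), a), a))  →  f(e, f(f(f(f(a, a), f(a, a)), a), a))   [R5 at 2]
2. f(e, f(f(f(f(a, a), f(a, a)), a), a))  →  f(e, f(f(f(a, a), f(a, a)), a))   [R5 at 2]
3. f(e, f(f(f(a, a), f(a, a)), a))  →  f(e, f(f(a, a), f(a, a)))   [R5 at 2]
4. f(e, f(f(a, a), f(a, a)))  →  f(e, f(a, f(a, a)))   [R5 at 2.1]
5. f(e, f(a, f(a, a)))  →  f(e, f(a, a))   [R5 at 2.2]
6. f(e, f(a, a))  →  f(e, a)   [R5 at 2]
7. f(e, a)  →  e   [R5 at ε]

e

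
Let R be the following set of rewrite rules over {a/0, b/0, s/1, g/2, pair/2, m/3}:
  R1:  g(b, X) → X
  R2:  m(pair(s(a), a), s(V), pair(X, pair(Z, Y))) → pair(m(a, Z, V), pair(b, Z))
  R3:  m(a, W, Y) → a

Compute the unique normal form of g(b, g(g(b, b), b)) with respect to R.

b

1. g(b, g(g(b, b), b))  →  g(g(b, b), b)   [R1 at ε]
2. g(g(b, b), b)  →  g(b, b)   [R1 at 1]
3. g(b, b)  →  b   [R1 at ε]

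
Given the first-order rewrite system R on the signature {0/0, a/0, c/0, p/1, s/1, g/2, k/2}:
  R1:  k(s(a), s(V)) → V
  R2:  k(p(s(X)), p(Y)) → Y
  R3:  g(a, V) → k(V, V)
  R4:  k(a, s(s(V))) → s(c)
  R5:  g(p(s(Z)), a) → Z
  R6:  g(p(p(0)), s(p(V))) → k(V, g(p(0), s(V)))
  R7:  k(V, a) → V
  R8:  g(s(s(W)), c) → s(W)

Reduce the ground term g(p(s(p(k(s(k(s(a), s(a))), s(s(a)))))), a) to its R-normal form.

p(s(a))

1. g(p(s(p(k(s(k(s(a), s(a))), s(s(a)))))), a)  →  p(k(s(k(s(a), s(a))), s(s(a))))   [R5 at ε]
2. p(k(s(k(s(a), s(a))), s(s(a))))  →  p(k(s(a), s(s(a))))   [R1 at 1.1.1]
3. p(k(s(a), s(s(a))))  →  p(s(a))   [R1 at 1]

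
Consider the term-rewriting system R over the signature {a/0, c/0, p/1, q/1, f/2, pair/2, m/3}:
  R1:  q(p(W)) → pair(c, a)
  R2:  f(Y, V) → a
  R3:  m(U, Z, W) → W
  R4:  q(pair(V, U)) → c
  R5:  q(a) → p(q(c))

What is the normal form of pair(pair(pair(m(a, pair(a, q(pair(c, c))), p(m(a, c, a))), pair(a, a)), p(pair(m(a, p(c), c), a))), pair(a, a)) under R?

1. pair(pair(pair(m(a, pair(a, q(pair(c, c))), p(m(a, c, a))), pair(a, a)), p(pair(m(a, p(c), c), a))), pair(a, a))  →  pair(pair(pair(p(m(a, c, a)), pair(a, a)), p(pair(m(a, p(c), c), a))), pair(a, a))   [R3 at 1.1.1]
2. pair(pair(pair(p(m(a, c, a)), pair(a, a)), p(pair(m(a, p(c), c), a))), pair(a, a))  →  pair(pair(pair(p(a), pair(a, a)), p(pair(m(a, p(c), c), a))), pair(a, a))   [R3 at 1.1.1.1]
3. pair(pair(pair(p(a), pair(a, a)), p(pair(m(a, p(c), c), a))), pair(a, a))  →  pair(pair(pair(p(a), pair(a, a)), p(pair(c, a))), pair(a, a))   [R3 at 1.2.1.1]

pair(pair(pair(p(a), pair(a, a)), p(pair(c, a))), pair(a, a))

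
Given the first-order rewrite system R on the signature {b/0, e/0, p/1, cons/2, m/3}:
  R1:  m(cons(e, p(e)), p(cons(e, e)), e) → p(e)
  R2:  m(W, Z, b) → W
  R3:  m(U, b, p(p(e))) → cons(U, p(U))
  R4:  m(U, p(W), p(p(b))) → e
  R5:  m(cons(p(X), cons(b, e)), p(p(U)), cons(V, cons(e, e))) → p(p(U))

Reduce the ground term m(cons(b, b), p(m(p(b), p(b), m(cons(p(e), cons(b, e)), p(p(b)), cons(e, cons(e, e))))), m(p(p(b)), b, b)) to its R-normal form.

1. m(cons(b, b), p(m(p(b), p(b), m(cons(p(e), cons(b, e)), p(p(b)), cons(e, cons(e, e))))), m(p(p(b)), b, b))  →  m(cons(b, b), p(m(p(b), p(b), p(p(b)))), m(p(p(b)), b, b))   [R5 at 2.1.3]
2. m(cons(b, b), p(m(p(b), p(b), p(p(b)))), m(p(p(b)), b, b))  →  m(cons(b, b), p(e), m(p(p(b)), b, b))   [R4 at 2.1]
3. m(cons(b, b), p(e), m(p(p(b)), b, b))  →  m(cons(b, b), p(e), p(p(b)))   [R2 at 3]
4. m(cons(b, b), p(e), p(p(b)))  →  e   [R4 at ε]

e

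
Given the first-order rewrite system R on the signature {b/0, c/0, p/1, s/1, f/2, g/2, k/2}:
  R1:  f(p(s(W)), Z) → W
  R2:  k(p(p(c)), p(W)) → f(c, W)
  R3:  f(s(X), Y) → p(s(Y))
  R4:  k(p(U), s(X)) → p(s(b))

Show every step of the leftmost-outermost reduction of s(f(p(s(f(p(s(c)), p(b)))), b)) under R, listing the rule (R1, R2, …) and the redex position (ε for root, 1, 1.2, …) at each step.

1. s(f(p(s(f(p(s(c)), p(b)))), b))  →  s(f(p(s(c)), p(b)))   [R1 at 1]
2. s(f(p(s(c)), p(b)))  →  s(c)   [R1 at 1]

s(c)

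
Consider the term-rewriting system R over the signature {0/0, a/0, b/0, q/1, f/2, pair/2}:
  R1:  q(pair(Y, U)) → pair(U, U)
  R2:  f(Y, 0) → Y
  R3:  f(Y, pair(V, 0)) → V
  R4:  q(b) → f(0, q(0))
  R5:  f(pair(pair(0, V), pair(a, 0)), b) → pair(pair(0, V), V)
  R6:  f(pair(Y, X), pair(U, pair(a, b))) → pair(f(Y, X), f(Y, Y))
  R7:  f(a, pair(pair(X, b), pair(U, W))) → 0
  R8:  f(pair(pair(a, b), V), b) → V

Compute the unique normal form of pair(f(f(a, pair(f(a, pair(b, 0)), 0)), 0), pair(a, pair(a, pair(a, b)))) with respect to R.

pair(b, pair(a, pair(a, pair(a, b))))

1. pair(f(f(a, pair(f(a, pair(b, 0)), 0)), 0), pair(a, pair(a, pair(a, b))))  →  pair(f(a, pair(f(a, pair(b, 0)), 0)), pair(a, pair(a, pair(a, b))))   [R2 at 1]
2. pair(f(a, pair(f(a, pair(b, 0)), 0)), pair(a, pair(a, pair(a, b))))  →  pair(f(a, pair(b, 0)), pair(a, pair(a, pair(a, b))))   [R3 at 1]
3. pair(f(a, pair(b, 0)), pair(a, pair(a, pair(a, b))))  →  pair(b, pair(a, pair(a, pair(a, b))))   [R3 at 1]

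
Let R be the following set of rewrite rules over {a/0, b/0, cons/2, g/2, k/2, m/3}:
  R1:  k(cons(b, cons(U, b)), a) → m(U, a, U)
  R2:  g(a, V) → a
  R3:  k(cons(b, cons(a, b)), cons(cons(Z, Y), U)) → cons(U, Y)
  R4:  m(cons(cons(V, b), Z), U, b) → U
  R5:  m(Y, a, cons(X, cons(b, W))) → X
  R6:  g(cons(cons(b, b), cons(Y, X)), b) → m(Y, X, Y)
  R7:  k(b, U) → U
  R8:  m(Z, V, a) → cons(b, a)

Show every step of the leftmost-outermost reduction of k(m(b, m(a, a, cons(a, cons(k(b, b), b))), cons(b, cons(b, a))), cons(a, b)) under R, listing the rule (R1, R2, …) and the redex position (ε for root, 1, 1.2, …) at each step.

cons(a, b)

1. k(m(b, m(a, a, cons(a, cons(k(b, b), b))), cons(b, cons(b, a))), cons(a, b))  →  k(m(b, m(a, a, cons(a, cons(b, b))), cons(b, cons(b, a))), cons(a, b))   [R7 at 1.2.3.2.1]
2. k(m(b, m(a, a, cons(a, cons(b, b))), cons(b, cons(b, a))), cons(a, b))  →  k(m(b, a, cons(b, cons(b, a))), cons(a, b))   [R5 at 1.2]
3. k(m(b, a, cons(b, cons(b, a))), cons(a, b))  →  k(b, cons(a, b))   [R5 at 1]
4. k(b, cons(a, b))  →  cons(a, b)   [R7 at ε]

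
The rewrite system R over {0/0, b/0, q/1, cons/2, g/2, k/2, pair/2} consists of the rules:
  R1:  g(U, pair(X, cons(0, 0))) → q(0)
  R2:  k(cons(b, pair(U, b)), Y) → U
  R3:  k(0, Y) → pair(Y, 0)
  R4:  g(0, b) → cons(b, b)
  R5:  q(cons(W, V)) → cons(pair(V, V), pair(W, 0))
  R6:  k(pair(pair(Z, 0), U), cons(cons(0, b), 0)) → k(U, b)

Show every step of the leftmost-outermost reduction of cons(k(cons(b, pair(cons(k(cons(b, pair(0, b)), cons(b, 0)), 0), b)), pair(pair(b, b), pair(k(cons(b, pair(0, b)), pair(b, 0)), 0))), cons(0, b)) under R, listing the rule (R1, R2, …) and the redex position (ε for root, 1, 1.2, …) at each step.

cons(cons(0, 0), cons(0, b))

1. cons(k(cons(b, pair(cons(k(cons(b, pair(0, b)), cons(b, 0)), 0), b)), pair(pair(b, b), pair(k(cons(b, pair(0, b)), pair(b, 0)), 0))), cons(0, b))  →  cons(cons(k(cons(b, pair(0, b)), cons(b, 0)), 0), cons(0, b))   [R2 at 1]
2. cons(cons(k(cons(b, pair(0, b)), cons(b, 0)), 0), cons(0, b))  →  cons(cons(0, 0), cons(0, b))   [R2 at 1.1]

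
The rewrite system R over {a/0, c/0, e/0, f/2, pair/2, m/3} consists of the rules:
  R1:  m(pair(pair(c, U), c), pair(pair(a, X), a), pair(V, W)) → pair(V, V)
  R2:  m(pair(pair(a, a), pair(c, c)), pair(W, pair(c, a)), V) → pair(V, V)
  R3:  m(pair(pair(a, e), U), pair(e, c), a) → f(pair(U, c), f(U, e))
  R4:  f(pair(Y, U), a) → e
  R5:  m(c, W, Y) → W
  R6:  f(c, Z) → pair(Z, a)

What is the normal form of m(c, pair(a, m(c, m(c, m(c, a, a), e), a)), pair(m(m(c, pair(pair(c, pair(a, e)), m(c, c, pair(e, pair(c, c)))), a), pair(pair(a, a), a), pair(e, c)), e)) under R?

1. m(c, pair(a, m(c, m(c, m(c, a, a), e), a)), pair(m(m(c, pair(pair(c, pair(a, e)), m(c, c, pair(e, pair(c, c)))), a), pair(pair(a, a), a), pair(e, c)), e))  →  pair(a, m(c, m(c, m(c, a, a), e), a))   [R5 at ε]
2. pair(a, m(c, m(c, m(c, a, a), e), a))  →  pair(a, m(c, m(c, a, a), e))   [R5 at 2]
3. pair(a, m(c, m(c, a, a), e))  →  pair(a, m(c, a, a))   [R5 at 2]
4. pair(a, m(c, a, a))  →  pair(a, a)   [R5 at 2]

pair(a, a)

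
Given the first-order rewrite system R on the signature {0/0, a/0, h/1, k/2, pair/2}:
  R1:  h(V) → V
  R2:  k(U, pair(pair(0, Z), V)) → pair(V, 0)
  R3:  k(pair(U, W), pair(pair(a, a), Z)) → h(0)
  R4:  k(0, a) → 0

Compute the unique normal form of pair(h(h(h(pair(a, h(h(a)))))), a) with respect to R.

1. pair(h(h(h(pair(a, h(h(a)))))), a)  →  pair(h(h(pair(a, h(h(a))))), a)   [R1 at 1]
2. pair(h(h(pair(a, h(h(a))))), a)  →  pair(h(pair(a, h(h(a)))), a)   [R1 at 1]
3. pair(h(pair(a, h(h(a)))), a)  →  pair(pair(a, h(h(a))), a)   [R1 at 1]
4. pair(pair(a, h(h(a))), a)  →  pair(pair(a, h(a)), a)   [R1 at 1.2]
5. pair(pair(a, h(a)), a)  →  pair(pair(a, a), a)   [R1 at 1.2]

pair(pair(a, a), a)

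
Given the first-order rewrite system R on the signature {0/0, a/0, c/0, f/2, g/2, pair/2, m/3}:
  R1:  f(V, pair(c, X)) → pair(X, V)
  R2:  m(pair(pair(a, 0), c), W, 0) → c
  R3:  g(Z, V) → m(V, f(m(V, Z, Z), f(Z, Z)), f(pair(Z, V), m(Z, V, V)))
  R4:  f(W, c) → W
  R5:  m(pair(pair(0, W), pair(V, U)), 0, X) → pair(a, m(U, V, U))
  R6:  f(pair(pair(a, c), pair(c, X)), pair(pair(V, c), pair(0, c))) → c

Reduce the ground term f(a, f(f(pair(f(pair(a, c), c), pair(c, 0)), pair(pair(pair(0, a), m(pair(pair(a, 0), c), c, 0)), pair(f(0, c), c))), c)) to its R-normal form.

a

1. f(a, f(f(pair(f(pair(a, c), c), pair(c, 0)), pair(pair(pair(0, a), m(pair(pair(a, 0), c), c, 0)), pair(f(0, c), c))), c))  →  f(a, f(pair(f(pair(a, c), c), pair(c, 0)), pair(pair(pair(0, a), m(pair(pair(a, 0), c), c, 0)), pair(f(0, c), c))))   [R4 at 2]
2. f(a, f(pair(f(pair(a, c), c), pair(c, 0)), pair(pair(pair(0, a), m(pair(pair(a, 0), c), c, 0)), pair(f(0, c), c))))  →  f(a, f(pair(pair(a, c), pair(c, 0)), pair(pair(pair(0, a), m(pair(pair(a, 0), c), c, 0)), pair(f(0, c), c))))   [R4 at 2.1.1]
3. f(a, f(pair(pair(a, c), pair(c, 0)), pair(pair(pair(0, a), m(pair(pair(a, 0), c), c, 0)), pair(f(0, c), c))))  →  f(a, f(pair(pair(a, c), pair(c, 0)), pair(pair(pair(0, a), c), pair(f(0, c), c))))   [R2 at 2.2.1.2]
4. f(a, f(pair(pair(a, c), pair(c, 0)), pair(pair(pair(0, a), c), pair(f(0, c), c))))  →  f(a, f(pair(pair(a, c), pair(c, 0)), pair(pair(pair(0, a), c), pair(0, c))))   [R4 at 2.2.2.1]
5. f(a, f(pair(pair(a, c), pair(c, 0)), pair(pair(pair(0, a), c), pair(0, c))))  →  f(a, c)   [R6 at 2]
6. f(a, c)  →  a   [R4 at ε]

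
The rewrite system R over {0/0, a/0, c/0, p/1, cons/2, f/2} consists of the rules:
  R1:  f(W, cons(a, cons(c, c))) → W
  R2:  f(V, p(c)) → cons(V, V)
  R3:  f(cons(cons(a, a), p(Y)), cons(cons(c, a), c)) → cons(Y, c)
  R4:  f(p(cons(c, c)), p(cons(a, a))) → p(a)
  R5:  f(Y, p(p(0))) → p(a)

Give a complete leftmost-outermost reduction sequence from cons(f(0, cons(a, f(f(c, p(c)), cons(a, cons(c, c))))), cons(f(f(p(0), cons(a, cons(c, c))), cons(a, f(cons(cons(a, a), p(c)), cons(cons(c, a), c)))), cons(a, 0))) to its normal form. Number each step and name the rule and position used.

cons(0, cons(p(0), cons(a, 0)))

1. cons(f(0, cons(a, f(f(c, p(c)), cons(a, cons(c, c))))), cons(f(f(p(0), cons(a, cons(c, c))), cons(a, f(cons(cons(a, a), p(c)), cons(cons(c, a), c)))), cons(a, 0)))  →  cons(f(0, cons(a, f(c, p(c)))), cons(f(f(p(0), cons(a, cons(c, c))), cons(a, f(cons(cons(a, a), p(c)), cons(cons(c, a), c)))), cons(a, 0)))   [R1 at 1.2.2]
2. cons(f(0, cons(a, f(c, p(c)))), cons(f(f(p(0), cons(a, cons(c, c))), cons(a, f(cons(cons(a, a), p(c)), cons(cons(c, a), c)))), cons(a, 0)))  →  cons(f(0, cons(a, cons(c, c))), cons(f(f(p(0), cons(a, cons(c, c))), cons(a, f(cons(cons(a, a), p(c)), cons(cons(c, a), c)))), cons(a, 0)))   [R2 at 1.2.2]
3. cons(f(0, cons(a, cons(c, c))), cons(f(f(p(0), cons(a, cons(c, c))), cons(a, f(cons(cons(a, a), p(c)), cons(cons(c, a), c)))), cons(a, 0)))  →  cons(0, cons(f(f(p(0), cons(a, cons(c, c))), cons(a, f(cons(cons(a, a), p(c)), cons(cons(c, a), c)))), cons(a, 0)))   [R1 at 1]
4. cons(0, cons(f(f(p(0), cons(a, cons(c, c))), cons(a, f(cons(cons(a, a), p(c)), cons(cons(c, a), c)))), cons(a, 0)))  →  cons(0, cons(f(p(0), cons(a, f(cons(cons(a, a), p(c)), cons(cons(c, a), c)))), cons(a, 0)))   [R1 at 2.1.1]
5. cons(0, cons(f(p(0), cons(a, f(cons(cons(a, a), p(c)), cons(cons(c, a), c)))), cons(a, 0)))  →  cons(0, cons(f(p(0), cons(a, cons(c, c))), cons(a, 0)))   [R3 at 2.1.2.2]
6. cons(0, cons(f(p(0), cons(a, cons(c, c))), cons(a, 0)))  →  cons(0, cons(p(0), cons(a, 0)))   [R1 at 2.1]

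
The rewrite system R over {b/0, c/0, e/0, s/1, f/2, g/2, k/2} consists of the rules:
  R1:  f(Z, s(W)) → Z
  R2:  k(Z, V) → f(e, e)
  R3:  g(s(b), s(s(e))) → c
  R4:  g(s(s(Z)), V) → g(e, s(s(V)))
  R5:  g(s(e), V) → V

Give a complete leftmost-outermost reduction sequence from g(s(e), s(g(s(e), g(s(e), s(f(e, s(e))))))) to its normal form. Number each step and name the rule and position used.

s(s(e))

1. g(s(e), s(g(s(e), g(s(e), s(f(e, s(e)))))))  →  s(g(s(e), g(s(e), s(f(e, s(e))))))   [R5 at ε]
2. s(g(s(e), g(s(e), s(f(e, s(e))))))  →  s(g(s(e), s(f(e, s(e)))))   [R5 at 1]
3. s(g(s(e), s(f(e, s(e)))))  →  s(s(f(e, s(e))))   [R5 at 1]
4. s(s(f(e, s(e))))  →  s(s(e))   [R1 at 1.1]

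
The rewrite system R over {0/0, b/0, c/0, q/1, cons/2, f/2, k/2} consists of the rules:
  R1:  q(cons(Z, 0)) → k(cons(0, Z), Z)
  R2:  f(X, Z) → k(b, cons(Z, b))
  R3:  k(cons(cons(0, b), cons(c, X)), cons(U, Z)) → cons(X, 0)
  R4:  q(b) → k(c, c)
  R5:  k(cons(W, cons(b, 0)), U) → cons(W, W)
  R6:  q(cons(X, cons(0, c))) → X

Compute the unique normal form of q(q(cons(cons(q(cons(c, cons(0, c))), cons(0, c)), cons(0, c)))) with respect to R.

c

1. q(q(cons(cons(q(cons(c, cons(0, c))), cons(0, c)), cons(0, c))))  →  q(cons(q(cons(c, cons(0, c))), cons(0, c)))   [R6 at 1]
2. q(cons(q(cons(c, cons(0, c))), cons(0, c)))  →  q(cons(c, cons(0, c)))   [R6 at ε]
3. q(cons(c, cons(0, c)))  →  c   [R6 at ε]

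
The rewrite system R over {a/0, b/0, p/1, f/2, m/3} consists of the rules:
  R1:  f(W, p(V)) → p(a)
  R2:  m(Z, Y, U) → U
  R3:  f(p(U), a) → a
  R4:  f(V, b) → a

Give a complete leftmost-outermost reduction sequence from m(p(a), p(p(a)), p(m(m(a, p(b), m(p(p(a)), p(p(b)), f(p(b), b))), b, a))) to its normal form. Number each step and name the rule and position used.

1. m(p(a), p(p(a)), p(m(m(a, p(b), m(p(p(a)), p(p(b)), f(p(b), b))), b, a)))  →  p(m(m(a, p(b), m(p(p(a)), p(p(b)), f(p(b), b))), b, a))   [R2 at ε]
2. p(m(m(a, p(b), m(p(p(a)), p(p(b)), f(p(b), b))), b, a))  →  p(a)   [R2 at 1]

p(a)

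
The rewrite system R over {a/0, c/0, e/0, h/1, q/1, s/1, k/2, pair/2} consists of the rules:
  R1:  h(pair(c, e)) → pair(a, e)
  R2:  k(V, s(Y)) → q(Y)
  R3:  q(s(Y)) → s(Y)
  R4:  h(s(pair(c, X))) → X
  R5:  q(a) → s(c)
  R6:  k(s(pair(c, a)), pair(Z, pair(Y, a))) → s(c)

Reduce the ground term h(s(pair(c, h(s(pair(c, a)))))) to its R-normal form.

1. h(s(pair(c, h(s(pair(c, a))))))  →  h(s(pair(c, a)))   [R4 at ε]
2. h(s(pair(c, a)))  →  a   [R4 at ε]

a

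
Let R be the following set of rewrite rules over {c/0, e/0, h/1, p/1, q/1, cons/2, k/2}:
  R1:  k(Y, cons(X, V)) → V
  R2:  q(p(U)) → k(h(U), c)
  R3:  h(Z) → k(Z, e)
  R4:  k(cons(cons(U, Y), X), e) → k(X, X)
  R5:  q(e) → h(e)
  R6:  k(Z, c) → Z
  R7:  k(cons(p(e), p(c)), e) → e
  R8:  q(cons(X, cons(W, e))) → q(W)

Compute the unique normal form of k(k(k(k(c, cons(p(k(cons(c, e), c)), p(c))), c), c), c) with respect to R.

1. k(k(k(k(c, cons(p(k(cons(c, e), c)), p(c))), c), c), c)  →  k(k(k(c, cons(p(k(cons(c, e), c)), p(c))), c), c)   [R6 at ε]
2. k(k(k(c, cons(p(k(cons(c, e), c)), p(c))), c), c)  →  k(k(c, cons(p(k(cons(c, e), c)), p(c))), c)   [R6 at ε]
3. k(k(c, cons(p(k(cons(c, e), c)), p(c))), c)  →  k(c, cons(p(k(cons(c, e), c)), p(c)))   [R6 at ε]
4. k(c, cons(p(k(cons(c, e), c)), p(c)))  →  p(c)   [R1 at ε]

p(c)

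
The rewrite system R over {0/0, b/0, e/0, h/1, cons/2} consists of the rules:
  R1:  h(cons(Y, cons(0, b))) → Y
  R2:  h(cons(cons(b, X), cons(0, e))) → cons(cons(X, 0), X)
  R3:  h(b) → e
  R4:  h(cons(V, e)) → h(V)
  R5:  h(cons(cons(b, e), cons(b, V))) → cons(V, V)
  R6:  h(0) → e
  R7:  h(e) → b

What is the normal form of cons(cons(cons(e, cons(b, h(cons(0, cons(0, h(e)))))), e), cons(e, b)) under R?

cons(cons(cons(e, cons(b, 0)), e), cons(e, b))

1. cons(cons(cons(e, cons(b, h(cons(0, cons(0, h(e)))))), e), cons(e, b))  →  cons(cons(cons(e, cons(b, h(cons(0, cons(0, b))))), e), cons(e, b))   [R7 at 1.1.2.2.1.2.2]
2. cons(cons(cons(e, cons(b, h(cons(0, cons(0, b))))), e), cons(e, b))  →  cons(cons(cons(e, cons(b, 0)), e), cons(e, b))   [R1 at 1.1.2.2]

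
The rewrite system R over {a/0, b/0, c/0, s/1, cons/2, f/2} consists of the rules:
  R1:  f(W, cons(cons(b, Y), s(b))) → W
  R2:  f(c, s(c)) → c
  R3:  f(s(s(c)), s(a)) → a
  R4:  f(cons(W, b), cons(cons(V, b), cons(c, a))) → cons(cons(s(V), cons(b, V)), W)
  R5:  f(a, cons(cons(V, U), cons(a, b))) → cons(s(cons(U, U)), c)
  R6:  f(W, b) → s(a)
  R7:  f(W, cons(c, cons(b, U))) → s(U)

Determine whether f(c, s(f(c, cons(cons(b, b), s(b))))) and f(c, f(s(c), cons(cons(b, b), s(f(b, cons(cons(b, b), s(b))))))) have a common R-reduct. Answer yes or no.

Reduce t₁ = f(c, s(f(c, cons(cons(b, b), s(b))))):
1. f(c, s(f(c, cons(cons(b, b), s(b)))))  →  f(c, s(c))   [R1 at 2.1]
2. f(c, s(c))  →  c   [R2 at ε]

Reduce t₂ = f(c, f(s(c), cons(cons(b, b), s(f(b, cons(cons(b, b), s(b))))))):
1. f(c, f(s(c), cons(cons(b, b), s(f(b, cons(cons(b, b), s(b)))))))  →  f(c, f(s(c), cons(cons(b, b), s(b))))   [R1 at 2.2.2.1]
2. f(c, f(s(c), cons(cons(b, b), s(b))))  →  f(c, s(c))   [R1 at 2]
3. f(c, s(c))  →  c   [R2 at ε]

yes — NF(t₁) = c, NF(t₂) = c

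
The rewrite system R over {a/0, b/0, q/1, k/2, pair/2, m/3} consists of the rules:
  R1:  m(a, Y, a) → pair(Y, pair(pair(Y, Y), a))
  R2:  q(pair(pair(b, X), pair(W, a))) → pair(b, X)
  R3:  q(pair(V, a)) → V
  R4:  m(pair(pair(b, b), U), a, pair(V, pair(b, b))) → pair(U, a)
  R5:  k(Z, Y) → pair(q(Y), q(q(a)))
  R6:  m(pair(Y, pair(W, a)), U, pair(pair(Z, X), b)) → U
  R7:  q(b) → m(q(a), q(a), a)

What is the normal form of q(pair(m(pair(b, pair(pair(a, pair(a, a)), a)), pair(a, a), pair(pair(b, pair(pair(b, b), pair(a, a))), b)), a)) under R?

pair(a, a)

1. q(pair(m(pair(b, pair(pair(a, pair(a, a)), a)), pair(a, a), pair(pair(b, pair(pair(b, b), pair(a, a))), b)), a))  →  m(pair(b, pair(pair(a, pair(a, a)), a)), pair(a, a), pair(pair(b, pair(pair(b, b), pair(a, a))), b))   [R3 at ε]
2. m(pair(b, pair(pair(a, pair(a, a)), a)), pair(a, a), pair(pair(b, pair(pair(b, b), pair(a, a))), b))  →  pair(a, a)   [R6 at ε]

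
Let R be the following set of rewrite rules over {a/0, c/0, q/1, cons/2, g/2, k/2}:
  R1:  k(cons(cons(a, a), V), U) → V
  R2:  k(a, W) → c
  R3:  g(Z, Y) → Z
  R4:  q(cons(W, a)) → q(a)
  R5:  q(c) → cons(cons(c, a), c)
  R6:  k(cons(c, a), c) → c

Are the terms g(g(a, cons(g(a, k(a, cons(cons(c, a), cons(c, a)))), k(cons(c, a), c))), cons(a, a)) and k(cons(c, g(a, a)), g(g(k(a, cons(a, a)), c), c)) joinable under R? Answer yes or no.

Reduce t₁ = g(g(a, cons(g(a, k(a, cons(cons(c, a), cons(c, a)))), k(cons(c, a), c))), cons(a, a)):
1. g(g(a, cons(g(a, k(a, cons(cons(c, a), cons(c, a)))), k(cons(c, a), c))), cons(a, a))  →  g(a, cons(g(a, k(a, cons(cons(c, a), cons(c, a)))), k(cons(c, a), c)))   [R3 at ε]
2. g(a, cons(g(a, k(a, cons(cons(c, a), cons(c, a)))), k(cons(c, a), c)))  →  a   [R3 at ε]

Reduce t₂ = k(cons(c, g(a, a)), g(g(k(a, cons(a, a)), c), c)):
1. k(cons(c, g(a, a)), g(g(k(a, cons(a, a)), c), c))  →  k(cons(c, a), g(g(k(a, cons(a, a)), c), c))   [R3 at 1.2]
2. k(cons(c, a), g(g(k(a, cons(a, a)), c), c))  →  k(cons(c, a), g(k(a, cons(a, a)), c))   [R3 at 2]
3. k(cons(c, a), g(k(a, cons(a, a)), c))  →  k(cons(c, a), k(a, cons(a, a)))   [R3 at 2]
4. k(cons(c, a), k(a, cons(a, a)))  →  k(cons(c, a), c)   [R2 at 2]
5. k(cons(c, a), c)  →  c   [R6 at ε]

no — NF(t₁) = a, NF(t₂) = c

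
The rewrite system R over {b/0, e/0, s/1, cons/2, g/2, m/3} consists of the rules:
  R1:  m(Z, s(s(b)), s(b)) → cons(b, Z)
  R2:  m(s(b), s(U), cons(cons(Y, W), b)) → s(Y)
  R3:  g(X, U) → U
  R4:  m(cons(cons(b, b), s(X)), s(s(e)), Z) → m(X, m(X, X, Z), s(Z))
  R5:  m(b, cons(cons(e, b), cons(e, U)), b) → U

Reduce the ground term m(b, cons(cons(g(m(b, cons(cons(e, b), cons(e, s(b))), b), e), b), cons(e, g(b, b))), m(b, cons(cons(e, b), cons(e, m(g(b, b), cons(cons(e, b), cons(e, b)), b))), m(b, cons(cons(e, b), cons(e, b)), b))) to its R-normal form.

1. m(b, cons(cons(g(m(b, cons(cons(e, b), cons(e, s(b))), b), e), b), cons(e, g(b, b))), m(b, cons(cons(e, b), cons(e, m(g(b, b), cons(cons(e, b), cons(e, b)), b))), m(b, cons(cons(e, b), cons(e, b)), b)))  →  m(b, cons(cons(e, b), cons(e, g(b, b))), m(b, cons(cons(e, b), cons(e, m(g(b, b), cons(cons(e, b), cons(e, b)), b))), m(b, cons(cons(e, b), cons(e, b)), b)))   [R3 at 2.1.1]
2. m(b, cons(cons(e, b), cons(e, g(b, b))), m(b, cons(cons(e, b), cons(e, m(g(b, b), cons(cons(e, b), cons(e, b)), b))), m(b, cons(cons(e, b), cons(e, b)), b)))  →  m(b, cons(cons(e, b), cons(e, b)), m(b, cons(cons(e, b), cons(e, m(g(b, b), cons(cons(e, b), cons(e, b)), b))), m(b, cons(cons(e, b), cons(e, b)), b)))   [R3 at 2.2.2]
3. m(b, cons(cons(e, b), cons(e, b)), m(b, cons(cons(e, b), cons(e, m(g(b, b), cons(cons(e, b), cons(e, b)), b))), m(b, cons(cons(e, b), cons(e, b)), b)))  →  m(b, cons(cons(e, b), cons(e, b)), m(b, cons(cons(e, b), cons(e, m(b, cons(cons(e, b), cons(e, b)), b))), m(b, cons(cons(e, b), cons(e, b)), b)))   [R3 at 3.2.2.2.1]
4. m(b, cons(cons(e, b), cons(e, b)), m(b, cons(cons(e, b), cons(e, m(b, cons(cons(e, b), cons(e, b)), b))), m(b, cons(cons(e, b), cons(e, b)), b)))  →  m(b, cons(cons(e, b), cons(e, b)), m(b, cons(cons(e, b), cons(e, b)), m(b, cons(cons(e, b), cons(e, b)), b)))   [R5 at 3.2.2.2]
5. m(b, cons(cons(e, b), cons(e, b)), m(b, cons(cons(e, b), cons(e, b)), m(b, cons(cons(e, b), cons(e, b)), b)))  →  m(b, cons(cons(e, b), cons(e, b)), m(b, cons(cons(e, b), cons(e, b)), b))   [R5 at 3.3]
6. m(b, cons(cons(e, b), cons(e, b)), m(b, cons(cons(e, b), cons(e, b)), b))  →  m(b, cons(cons(e, b), cons(e, b)), b)   [R5 at 3]
7. m(b, cons(cons(e, b), cons(e, b)), b)  →  b   [R5 at ε]

b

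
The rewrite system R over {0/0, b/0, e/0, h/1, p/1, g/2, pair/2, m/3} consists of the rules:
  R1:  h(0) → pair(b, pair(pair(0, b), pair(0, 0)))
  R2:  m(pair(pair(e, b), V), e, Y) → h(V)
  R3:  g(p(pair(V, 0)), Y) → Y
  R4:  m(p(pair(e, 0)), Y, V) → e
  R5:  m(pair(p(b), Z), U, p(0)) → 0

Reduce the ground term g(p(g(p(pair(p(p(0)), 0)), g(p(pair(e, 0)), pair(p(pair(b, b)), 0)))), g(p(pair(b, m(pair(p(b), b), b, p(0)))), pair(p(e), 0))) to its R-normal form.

1. g(p(g(p(pair(p(p(0)), 0)), g(p(pair(e, 0)), pair(p(pair(b, b)), 0)))), g(p(pair(b, m(pair(p(b), b), b, p(0)))), pair(p(e), 0)))  →  g(p(g(p(pair(e, 0)), pair(p(pair(b, b)), 0))), g(p(pair(b, m(pair(p(b), b), b, p(0)))), pair(p(e), 0)))   [R3 at 1.1]
2. g(p(g(p(pair(e, 0)), pair(p(pair(b, b)), 0))), g(p(pair(b, m(pair(p(b), b), b, p(0)))), pair(p(e), 0)))  →  g(p(pair(p(pair(b, b)), 0)), g(p(pair(b, m(pair(p(b), b), b, p(0)))), pair(p(e), 0)))   [R3 at 1.1]
3. g(p(pair(p(pair(b, b)), 0)), g(p(pair(b, m(pair(p(b), b), b, p(0)))), pair(p(e), 0)))  →  g(p(pair(b, m(pair(p(b), b), b, p(0)))), pair(p(e), 0))   [R3 at ε]
4. g(p(pair(b, m(pair(p(b), b), b, p(0)))), pair(p(e), 0))  →  g(p(pair(b, 0)), pair(p(e), 0))   [R5 at 1.1.2]
5. g(p(pair(b, 0)), pair(p(e), 0))  →  pair(p(e), 0)   [R3 at ε]

pair(p(e), 0)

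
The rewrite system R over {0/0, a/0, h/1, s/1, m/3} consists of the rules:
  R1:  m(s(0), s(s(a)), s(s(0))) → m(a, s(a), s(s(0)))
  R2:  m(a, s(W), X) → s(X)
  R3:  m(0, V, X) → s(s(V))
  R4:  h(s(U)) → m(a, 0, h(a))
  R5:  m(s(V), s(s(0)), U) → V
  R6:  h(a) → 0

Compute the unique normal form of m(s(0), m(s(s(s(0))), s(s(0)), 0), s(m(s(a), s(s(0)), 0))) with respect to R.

0

1. m(s(0), m(s(s(s(0))), s(s(0)), 0), s(m(s(a), s(s(0)), 0)))  →  m(s(0), s(s(0)), s(m(s(a), s(s(0)), 0)))   [R5 at 2]
2. m(s(0), s(s(0)), s(m(s(a), s(s(0)), 0)))  →  0   [R5 at ε]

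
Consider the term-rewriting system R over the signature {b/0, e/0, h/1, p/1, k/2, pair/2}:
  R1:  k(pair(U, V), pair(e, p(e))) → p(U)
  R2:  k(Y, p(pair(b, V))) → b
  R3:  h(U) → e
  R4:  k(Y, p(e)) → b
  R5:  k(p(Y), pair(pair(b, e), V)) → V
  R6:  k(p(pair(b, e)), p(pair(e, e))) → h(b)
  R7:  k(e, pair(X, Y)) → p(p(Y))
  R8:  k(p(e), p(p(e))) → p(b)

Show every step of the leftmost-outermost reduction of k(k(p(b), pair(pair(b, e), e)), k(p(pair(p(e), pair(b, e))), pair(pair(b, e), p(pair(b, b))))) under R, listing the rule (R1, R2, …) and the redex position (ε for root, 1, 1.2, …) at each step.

b

1. k(k(p(b), pair(pair(b, e), e)), k(p(pair(p(e), pair(b, e))), pair(pair(b, e), p(pair(b, b)))))  →  k(e, k(p(pair(p(e), pair(b, e))), pair(pair(b, e), p(pair(b, b)))))   [R5 at 1]
2. k(e, k(p(pair(p(e), pair(b, e))), pair(pair(b, e), p(pair(b, b)))))  →  k(e, p(pair(b, b)))   [R5 at 2]
3. k(e, p(pair(b, b)))  →  b   [R2 at ε]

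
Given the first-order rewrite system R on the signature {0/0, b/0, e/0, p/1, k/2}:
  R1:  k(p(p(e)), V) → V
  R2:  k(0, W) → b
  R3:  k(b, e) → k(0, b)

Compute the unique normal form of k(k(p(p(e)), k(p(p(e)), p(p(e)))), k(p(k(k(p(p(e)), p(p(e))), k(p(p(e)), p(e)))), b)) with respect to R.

b

1. k(k(p(p(e)), k(p(p(e)), p(p(e)))), k(p(k(k(p(p(e)), p(p(e))), k(p(p(e)), p(e)))), b))  →  k(k(p(p(e)), p(p(e))), k(p(k(k(p(p(e)), p(p(e))), k(p(p(e)), p(e)))), b))   [R1 at 1]
2. k(k(p(p(e)), p(p(e))), k(p(k(k(p(p(e)), p(p(e))), k(p(p(e)), p(e)))), b))  →  k(p(p(e)), k(p(k(k(p(p(e)), p(p(e))), k(p(p(e)), p(e)))), b))   [R1 at 1]
3. k(p(p(e)), k(p(k(k(p(p(e)), p(p(e))), k(p(p(e)), p(e)))), b))  →  k(p(k(k(p(p(e)), p(p(e))), k(p(p(e)), p(e)))), b)   [R1 at ε]
4. k(p(k(k(p(p(e)), p(p(e))), k(p(p(e)), p(e)))), b)  →  k(p(k(p(p(e)), k(p(p(e)), p(e)))), b)   [R1 at 1.1.1]
5. k(p(k(p(p(e)), k(p(p(e)), p(e)))), b)  →  k(p(k(p(p(e)), p(e))), b)   [R1 at 1.1]
6. k(p(k(p(p(e)), p(e))), b)  →  k(p(p(e)), b)   [R1 at 1.1]
7. k(p(p(e)), b)  →  b   [R1 at ε]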